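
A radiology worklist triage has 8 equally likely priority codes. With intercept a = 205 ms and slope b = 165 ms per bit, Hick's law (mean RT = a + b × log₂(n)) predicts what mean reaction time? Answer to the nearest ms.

log₂(8) = 3 bits, so RT = 205 + 165 × 3 ≈ 700.000 ms.

700 ms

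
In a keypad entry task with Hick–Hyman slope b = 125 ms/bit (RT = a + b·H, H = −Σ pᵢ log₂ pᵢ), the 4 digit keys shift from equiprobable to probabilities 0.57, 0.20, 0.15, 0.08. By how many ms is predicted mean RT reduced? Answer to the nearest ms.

46 ms

The RT saving is b·ΔH. Equiprobable H₀ = log₂(4) = 2.0000 bits; with the given probabilities H = 1.6287 bits.
b·(H₀ − H) = 125 × (2.0000 − 1.6287) = 46.41 ms.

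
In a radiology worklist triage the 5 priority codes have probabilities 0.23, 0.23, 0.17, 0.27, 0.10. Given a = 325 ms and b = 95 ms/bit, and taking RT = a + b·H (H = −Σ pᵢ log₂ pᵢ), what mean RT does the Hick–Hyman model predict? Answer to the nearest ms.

539 ms

H = 0.23·log₂(1/0.23) + 0.23·log₂(1/0.23) + 0.17·log₂(1/0.17) + 0.27·log₂(1/0.27) + 0.10·log₂(1/0.10) = 2.2521 bits.
RT = 325 + 95 × 2.2521 = 538.95 ms.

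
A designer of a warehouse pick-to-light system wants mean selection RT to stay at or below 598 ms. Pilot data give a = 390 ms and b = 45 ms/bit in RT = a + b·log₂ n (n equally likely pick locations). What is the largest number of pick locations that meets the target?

Set 390 + 45·log₂ n ≤ 598 → log₂ n ≤ (598 − 390)/45 = 4.6222.
So n ≤ 2^4.6222 = 24.628; the largest integer n is 24.

24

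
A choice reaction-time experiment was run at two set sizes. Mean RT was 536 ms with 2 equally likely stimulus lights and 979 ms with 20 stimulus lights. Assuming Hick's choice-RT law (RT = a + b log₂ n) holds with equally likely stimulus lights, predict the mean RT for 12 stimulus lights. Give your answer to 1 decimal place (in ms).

Fit slope and intercept:
  b = (979 − 536) / (log₂ 20 − log₂ 2) = 443 / (4.3219 − 1) = 133.356 ms/bit
  a = 536 − 133.356 × 1 = 402.644 ms
Then RT(12) = 402.644 + 133.356 × log₂ 12 = 402.644 + 133.356 × 3.5850 ≈ 880.721 ms.

880.7 ms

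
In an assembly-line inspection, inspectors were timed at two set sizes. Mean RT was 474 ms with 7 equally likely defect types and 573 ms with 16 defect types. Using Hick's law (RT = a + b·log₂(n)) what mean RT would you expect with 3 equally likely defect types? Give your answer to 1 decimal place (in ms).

Fit slope and intercept:
  b = (573 − 474) / (log₂ 16 − log₂ 7) = 99 / (4 − 2.8074) = 83.009 ms/bit
  a = 474 − 83.009 × 2.8074 = 240.965 ms
Then RT(3) = 240.965 + 83.009 × log₂ 3 = 240.965 + 83.009 × 1.5850 ≈ 372.531 ms.

372.5 ms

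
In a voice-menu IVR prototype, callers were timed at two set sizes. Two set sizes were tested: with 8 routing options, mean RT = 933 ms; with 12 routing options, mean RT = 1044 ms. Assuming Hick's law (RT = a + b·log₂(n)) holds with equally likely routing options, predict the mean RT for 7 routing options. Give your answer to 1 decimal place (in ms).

Solve the two-equation system in a and b:
  b = (1044 − 933) / (log₂ 12 − log₂ 8) = 111 / (3.5850 − 3) = 189.756 ms/bit
  a = 933 − 189.756 × 3 = 363.733 ms
Then RT(7) = 363.733 + 189.756 × log₂ 7 = 363.733 + 189.756 × 2.8074 ≈ 896.444 ms.

896.4 ms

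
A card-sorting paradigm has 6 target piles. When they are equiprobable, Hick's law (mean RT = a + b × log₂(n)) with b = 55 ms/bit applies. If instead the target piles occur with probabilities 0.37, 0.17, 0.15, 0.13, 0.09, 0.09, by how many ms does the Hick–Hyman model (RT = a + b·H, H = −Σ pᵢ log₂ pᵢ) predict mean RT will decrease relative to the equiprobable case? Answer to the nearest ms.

The RT saving is b·ΔH. Equiprobable H₀ = log₂(6) = 2.5850 bits; with the given probabilities H = 2.3838 bits.
b·(H₀ − H) = 55 × (2.5850 − 2.3838) = 11.06 ms.

11 ms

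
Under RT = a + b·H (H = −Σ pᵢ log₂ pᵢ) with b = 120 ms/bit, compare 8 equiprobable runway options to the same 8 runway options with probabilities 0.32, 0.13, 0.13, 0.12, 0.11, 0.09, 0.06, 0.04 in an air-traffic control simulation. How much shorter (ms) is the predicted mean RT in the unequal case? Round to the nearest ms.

30 ms

The RT saving is b·ΔH. Equiprobable H₀ = log₂(8) = 3.0000 bits; with the given probabilities H = 2.7506 bits.
b·(H₀ − H) = 120 × (3.0000 − 2.7506) = 29.93 ms.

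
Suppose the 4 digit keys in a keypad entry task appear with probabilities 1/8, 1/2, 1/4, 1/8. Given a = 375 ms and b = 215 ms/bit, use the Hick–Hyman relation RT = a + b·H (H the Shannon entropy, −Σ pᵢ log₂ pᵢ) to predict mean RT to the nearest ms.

H = −Σ pᵢ log₂ pᵢ = 0.125·3 + 0.5·1 + 0.25·2 + 0.125·3 = 1.750 bits.
RT = 375 + 215 × 1.750 = 751.25 ms.

751 ms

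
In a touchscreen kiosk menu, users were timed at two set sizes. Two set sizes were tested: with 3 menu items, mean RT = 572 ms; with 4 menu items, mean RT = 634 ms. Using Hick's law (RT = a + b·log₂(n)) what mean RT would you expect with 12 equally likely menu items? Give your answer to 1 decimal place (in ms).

870.8 ms

RT is linear in log₂ n, so two points fix the line:
  b = (634 − 572) / (log₂ 4 − log₂ 3) = 62 / (2 − 1.5850) = 149.384 ms/bit
  a = 572 − 149.384 × 1.5850 = 335.232 ms
Then RT(12) = 335.232 + 149.384 × log₂ 12 = 335.232 + 149.384 × 3.5850 ≈ 870.768 ms.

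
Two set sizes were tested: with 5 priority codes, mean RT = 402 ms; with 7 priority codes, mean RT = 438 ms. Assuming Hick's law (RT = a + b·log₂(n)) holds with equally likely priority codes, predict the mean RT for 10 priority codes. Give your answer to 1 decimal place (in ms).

Solve the two-equation system in a and b:
  b = (438 − 402) / (log₂ 7 − log₂ 5) = 36 / (2.8074 − 2.3219) = 74.162 ms/bit
  a = 402 − 74.162 × 2.3219 = 229.802 ms
Then RT(10) = 229.802 + 74.162 × log₂ 10 = 229.802 + 74.162 × 3.3219 ≈ 476.162 ms.

476.2 ms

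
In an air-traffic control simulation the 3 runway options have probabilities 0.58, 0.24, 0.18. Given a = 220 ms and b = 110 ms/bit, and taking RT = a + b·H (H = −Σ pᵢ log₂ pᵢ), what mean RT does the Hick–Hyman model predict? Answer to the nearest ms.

373 ms

H = 0.58·log₂(1/0.58) + 0.24·log₂(1/0.24) + 0.18·log₂(1/0.18) = 1.3952 bits.
RT = 220 + 110 × 1.3952 = 373.48 ms.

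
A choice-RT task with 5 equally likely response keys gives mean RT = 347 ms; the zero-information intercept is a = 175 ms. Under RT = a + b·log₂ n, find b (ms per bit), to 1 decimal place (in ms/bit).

74.1 ms/bit

b = (347 − 175) / log₂(5) = 172 / 2.3219 = 74.076 ms/bit.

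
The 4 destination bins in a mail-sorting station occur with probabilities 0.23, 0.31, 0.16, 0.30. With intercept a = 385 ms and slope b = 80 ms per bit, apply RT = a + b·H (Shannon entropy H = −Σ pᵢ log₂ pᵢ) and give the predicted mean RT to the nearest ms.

541 ms

H = 0.23·log₂(1/0.23) + 0.31·log₂(1/0.31) + 0.16·log₂(1/0.16) + 0.30·log₂(1/0.30) = 1.9556 bits.
RT = 385 + 80 × 1.9556 = 541.45 ms.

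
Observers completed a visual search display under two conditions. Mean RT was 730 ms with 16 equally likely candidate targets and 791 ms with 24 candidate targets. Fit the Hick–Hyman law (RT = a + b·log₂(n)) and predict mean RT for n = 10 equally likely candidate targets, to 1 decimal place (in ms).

659.3 ms

Solve the two-equation system in a and b:
  b = (791 − 730) / (log₂ 24 − log₂ 16) = 61 / (4.5850 − 4) = 104.280 ms/bit
  a = 730 − 104.280 × 4 = 312.879 ms
Then RT(10) = 312.879 + 104.280 × log₂ 10 = 312.879 + 104.280 × 3.3219 ≈ 659.291 ms.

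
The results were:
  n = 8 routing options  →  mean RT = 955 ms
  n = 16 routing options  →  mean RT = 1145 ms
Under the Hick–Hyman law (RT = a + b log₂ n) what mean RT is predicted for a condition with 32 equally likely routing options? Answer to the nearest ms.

With log₂ n on the abscissa the relation is linear; from the two conditions:
  b = (1145 − 955) / (log₂ 16 − log₂ 8) = 190 / (4 − 3) = 190 ms/bit
  a = 955 − 190 × 3 = 385 ms
Then RT(32) = 385 + 190 × log₂ 32 = 385 + 190 × 5 ≈ 1335.000 ms.

1335 ms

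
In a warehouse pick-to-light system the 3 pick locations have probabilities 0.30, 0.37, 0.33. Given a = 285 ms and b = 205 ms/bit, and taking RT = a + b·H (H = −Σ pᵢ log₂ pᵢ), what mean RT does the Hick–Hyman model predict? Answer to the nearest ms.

609 ms

Entropy contributions −pᵢ log₂ pᵢ: 0.5211, 0.5307, 0.5278; sum H = 1.5796 bits.
RT = a + bH = 285 + 205·1.5796 = 608.83 ms.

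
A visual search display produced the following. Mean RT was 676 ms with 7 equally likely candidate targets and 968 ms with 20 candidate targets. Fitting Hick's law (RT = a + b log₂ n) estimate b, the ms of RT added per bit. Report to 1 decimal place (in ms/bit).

192.8 ms/bit

The slope on a log₂ axis is (968 − 676) / (4.3219 − 2.8074) = 192.794 ms/bit.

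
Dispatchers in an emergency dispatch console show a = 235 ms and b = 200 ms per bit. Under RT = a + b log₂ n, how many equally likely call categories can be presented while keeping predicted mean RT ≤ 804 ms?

Information budget: (804 − 235)/200 = 2.8450 bits, so n ≤ 2^2.8450 = 7.185 → at most 7.

7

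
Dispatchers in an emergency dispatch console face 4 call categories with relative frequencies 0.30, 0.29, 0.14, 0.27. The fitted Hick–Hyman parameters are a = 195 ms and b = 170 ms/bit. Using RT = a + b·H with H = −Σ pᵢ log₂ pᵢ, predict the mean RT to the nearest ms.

526 ms

H = 0.30·log₂(1/0.30) + 0.29·log₂(1/0.29) + 0.14·log₂(1/0.14) + 0.27·log₂(1/0.27) = 1.9461 bits.
RT = 195 + 170 × 1.9461 = 525.84 ms.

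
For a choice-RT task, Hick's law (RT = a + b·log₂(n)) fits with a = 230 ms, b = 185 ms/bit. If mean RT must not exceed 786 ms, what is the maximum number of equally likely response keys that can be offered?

185·log₂ n ≤ 786 − 230 = 556, giving log₂ n ≤ 3.0054 and n ≤ 8.030. The largest whole number is 8.

8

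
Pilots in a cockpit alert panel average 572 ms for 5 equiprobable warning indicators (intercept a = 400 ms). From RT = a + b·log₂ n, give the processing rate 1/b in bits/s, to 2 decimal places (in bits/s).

Choice component = 572 − 400 = 172 ms over log₂(5) = 2.3219 bits.
b = 172 / 2.3219 = 74.076 ms/bit, so 1/b = 13.500 bits/s.

13.50 bits/s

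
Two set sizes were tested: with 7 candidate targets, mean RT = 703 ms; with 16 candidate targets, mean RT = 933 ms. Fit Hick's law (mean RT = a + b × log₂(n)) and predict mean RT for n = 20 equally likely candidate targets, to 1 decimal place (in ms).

995.1 ms

Fit slope and intercept:
  b = (933 − 703) / (log₂ 16 − log₂ 7) = 230 / (4 − 2.8074) = 192.849 ms/bit
  a = 703 − 192.849 × 2.8074 = 161.605 ms
Then RT(20) = 161.605 + 192.849 × log₂ 20 = 161.605 + 192.849 × 4.3219 ≈ 995.083 ms.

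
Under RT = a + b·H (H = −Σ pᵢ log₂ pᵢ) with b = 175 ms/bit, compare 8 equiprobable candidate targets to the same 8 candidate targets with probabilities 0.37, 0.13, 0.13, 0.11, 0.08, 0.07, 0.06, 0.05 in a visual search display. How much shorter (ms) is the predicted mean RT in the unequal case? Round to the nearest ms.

Equiprobable entropy H₀ = log₂ 8 = 3.0000 bits.
Skewed entropy H = −Σ pᵢ log₂ pᵢ = 2.6660 bits.
ΔRT = b·(H₀ − H) = 175 × 0.3340 = 58.45 ms.

58 ms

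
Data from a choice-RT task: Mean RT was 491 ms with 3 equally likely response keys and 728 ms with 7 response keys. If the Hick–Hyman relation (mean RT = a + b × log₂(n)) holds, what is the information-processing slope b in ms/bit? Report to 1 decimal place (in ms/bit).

The slope on a log₂ axis is (728 − 491) / (2.8074 − 1.5850) = 193.882 ms/bit.

193.9 ms/bit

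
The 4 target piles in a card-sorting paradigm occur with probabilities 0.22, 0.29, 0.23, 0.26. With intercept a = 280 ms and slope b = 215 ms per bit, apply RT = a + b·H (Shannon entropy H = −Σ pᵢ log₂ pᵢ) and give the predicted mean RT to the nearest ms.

708 ms

Entropy contributions −pᵢ log₂ pᵢ: 0.4806, 0.5179, 0.4877, 0.5053; sum H = 1.9914 bits.
RT = a + bH = 280 + 215·1.9914 = 708.16 ms.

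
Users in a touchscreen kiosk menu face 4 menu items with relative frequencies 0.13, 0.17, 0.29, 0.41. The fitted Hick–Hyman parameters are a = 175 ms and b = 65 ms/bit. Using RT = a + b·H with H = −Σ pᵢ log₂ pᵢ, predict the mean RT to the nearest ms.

296 ms

H = 0.13·log₂(1/0.13) + 0.17·log₂(1/0.17) + 0.29·log₂(1/0.29) + 0.41·log₂(1/0.41) = 1.8625 bits.
RT = 175 + 65 × 1.8625 = 296.06 ms.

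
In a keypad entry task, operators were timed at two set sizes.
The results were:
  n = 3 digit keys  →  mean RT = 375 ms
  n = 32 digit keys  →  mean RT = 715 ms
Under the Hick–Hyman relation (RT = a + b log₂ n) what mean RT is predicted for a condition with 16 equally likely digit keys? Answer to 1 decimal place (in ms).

Solve the two-equation system in a and b:
  b = (715 − 375) / (log₂ 32 − log₂ 3) = 340 / (5 − 1.5850) = 99.560 ms/bit
  a = 375 − 99.560 × 1.5850 = 217.202 ms
Then RT(16) = 217.202 + 99.560 × log₂ 16 = 217.202 + 99.560 × 4 ≈ 615.440 ms.

615.4 ms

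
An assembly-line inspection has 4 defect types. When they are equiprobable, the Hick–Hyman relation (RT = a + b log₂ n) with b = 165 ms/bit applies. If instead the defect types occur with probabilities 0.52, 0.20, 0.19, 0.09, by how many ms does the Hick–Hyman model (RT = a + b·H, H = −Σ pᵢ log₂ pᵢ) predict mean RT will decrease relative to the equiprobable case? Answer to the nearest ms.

The RT saving is b·ΔH. Equiprobable H₀ = log₂(4) = 2.0000 bits; with the given probabilities H = 1.7228 bits.
b·(H₀ − H) = 165 × (2.0000 − 1.7228) = 45.73 ms.

46 ms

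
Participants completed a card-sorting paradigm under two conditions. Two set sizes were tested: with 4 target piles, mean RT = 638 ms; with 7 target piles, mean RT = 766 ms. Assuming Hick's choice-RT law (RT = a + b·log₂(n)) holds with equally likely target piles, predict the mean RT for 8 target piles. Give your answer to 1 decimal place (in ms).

796.5 ms

Fit slope and intercept:
  b = (766 − 638) / (log₂ 7 − log₂ 4) = 128 / (2.8074 − 2) = 158.542 ms/bit
  a = 638 − 158.542 × 2 = 320.915 ms
Then RT(8) = 320.915 + 158.542 × log₂ 8 = 320.915 + 158.542 × 3 ≈ 796.542 ms.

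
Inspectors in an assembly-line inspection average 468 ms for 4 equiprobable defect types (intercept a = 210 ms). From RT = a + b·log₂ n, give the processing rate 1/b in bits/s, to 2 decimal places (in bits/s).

b = (468 − 210)/log₂ 4 = 258/2 = 129.000 ms per bit = 0.12900 s/bit; the reciprocal is 7.752 bits/s.

7.75 bits/s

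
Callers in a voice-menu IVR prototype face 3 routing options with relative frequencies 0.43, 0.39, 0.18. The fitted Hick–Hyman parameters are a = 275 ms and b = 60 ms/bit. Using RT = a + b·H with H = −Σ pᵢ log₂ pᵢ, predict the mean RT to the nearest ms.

Entropy contributions −pᵢ log₂ pᵢ: 0.5236, 0.5298, 0.4453; sum H = 1.4987 bits.
RT = a + bH = 275 + 60·1.4987 = 364.92 ms.

365 ms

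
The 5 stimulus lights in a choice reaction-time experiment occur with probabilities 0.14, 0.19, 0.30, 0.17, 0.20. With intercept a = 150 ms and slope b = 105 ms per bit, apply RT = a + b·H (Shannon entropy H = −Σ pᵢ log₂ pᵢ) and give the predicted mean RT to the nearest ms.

Entropy contributions −pᵢ log₂ pᵢ: 0.3971, 0.4552, 0.5211, 0.4346, 0.4644; sum H = 2.2724 bits.
RT = a + bH = 150 + 105·2.2724 = 388.60 ms.

389 ms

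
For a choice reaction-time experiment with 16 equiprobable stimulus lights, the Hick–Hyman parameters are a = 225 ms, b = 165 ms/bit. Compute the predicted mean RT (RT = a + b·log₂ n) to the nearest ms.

log₂(16) = 4 bits, so RT = 225 + 165 × 4 ≈ 885.000 ms.

885 ms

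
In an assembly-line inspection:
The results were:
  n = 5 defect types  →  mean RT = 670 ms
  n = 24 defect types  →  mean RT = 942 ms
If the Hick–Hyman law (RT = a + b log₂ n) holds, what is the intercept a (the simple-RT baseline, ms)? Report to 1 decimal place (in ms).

Slope: b = (942 − 670) / (log₂ 24 − log₂ 5) = 272/2.2630 = 120.193 ms/bit.
Intercept: a = 670 − 120.193·log₂(5) = 390.921 ms.

390.9 ms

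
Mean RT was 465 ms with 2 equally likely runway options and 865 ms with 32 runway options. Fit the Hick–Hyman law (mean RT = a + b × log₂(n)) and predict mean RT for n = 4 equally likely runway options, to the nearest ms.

565 ms

With log₂ n on the abscissa the relation is linear; from the two conditions:
  b = (865 − 465) / (log₂ 32 − log₂ 2) = 400 / (5 − 1) = 100 ms/bit
  a = 465 − 100 × 1 = 365 ms
Then RT(4) = 365 + 100 × log₂ 4 = 365 + 100 × 2 ≈ 565.000 ms.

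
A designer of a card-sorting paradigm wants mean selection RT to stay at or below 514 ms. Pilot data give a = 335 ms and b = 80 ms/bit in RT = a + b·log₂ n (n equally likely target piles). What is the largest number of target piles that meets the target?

Set 335 + 80·log₂ n ≤ 514 → log₂ n ≤ (514 − 335)/80 = 2.2375.
So n ≤ 2^2.2375 = 4.716; the largest integer n is 4.

4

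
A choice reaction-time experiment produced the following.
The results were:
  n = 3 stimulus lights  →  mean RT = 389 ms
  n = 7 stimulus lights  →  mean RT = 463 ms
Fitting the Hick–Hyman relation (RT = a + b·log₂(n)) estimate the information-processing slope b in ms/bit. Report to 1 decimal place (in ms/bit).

60.5 ms/bit

b = (RT₂ − RT₁)/(log₂ n₂ − log₂ n₁) = (463 − 389)/(2.8074 − 1.5850) = 60.537 ms/bit.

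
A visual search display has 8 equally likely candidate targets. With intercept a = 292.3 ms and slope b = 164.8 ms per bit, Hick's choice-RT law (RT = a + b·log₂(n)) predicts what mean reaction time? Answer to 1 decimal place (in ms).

log₂(8) = 3 bits, so RT = 292.3 + 164.8 × 3 ≈ 786.700 ms.

786.7 ms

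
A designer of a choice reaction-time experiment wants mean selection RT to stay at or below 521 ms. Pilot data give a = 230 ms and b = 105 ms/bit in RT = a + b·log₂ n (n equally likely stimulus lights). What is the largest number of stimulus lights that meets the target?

Set 230 + 105·log₂ n ≤ 521 → log₂ n ≤ (521 − 230)/105 = 2.7714.
So n ≤ 2^2.7714 = 6.828; the largest integer n is 6.

6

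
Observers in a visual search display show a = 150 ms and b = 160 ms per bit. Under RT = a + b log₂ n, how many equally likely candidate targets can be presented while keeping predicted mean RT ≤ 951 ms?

Information budget: (951 − 150)/160 = 5.0062 bits, so n ≤ 2^5.0062 = 32.139 → at most 32.

32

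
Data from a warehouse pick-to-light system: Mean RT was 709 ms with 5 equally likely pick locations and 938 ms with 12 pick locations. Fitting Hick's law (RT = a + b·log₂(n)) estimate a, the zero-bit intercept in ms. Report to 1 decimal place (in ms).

288.0 ms

b = (RT₂ − RT₁)/(log₂ n₂ − log₂ n₁) = (938 − 709)/(3.5850 − 2.3219) = 181.309 ms/bit.
Intercept: a = 709 − 181.309·log₂(5) = 288.013 ms.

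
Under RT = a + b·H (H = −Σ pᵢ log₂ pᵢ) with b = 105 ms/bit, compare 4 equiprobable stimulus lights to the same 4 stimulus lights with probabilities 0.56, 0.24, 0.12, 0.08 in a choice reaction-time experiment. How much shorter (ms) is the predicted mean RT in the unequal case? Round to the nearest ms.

The RT saving is b·ΔH. Equiprobable H₀ = log₂(4) = 2.0000 bits; with the given probabilities H = 1.6212 bits.
b·(H₀ − H) = 105 × (2.0000 − 1.6212) = 39.78 ms.

40 ms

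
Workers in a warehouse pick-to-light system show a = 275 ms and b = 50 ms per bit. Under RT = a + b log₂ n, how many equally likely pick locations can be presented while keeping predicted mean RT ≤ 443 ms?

50·log₂ n ≤ 443 − 275 = 168, giving log₂ n ≤ 3.3600 and n ≤ 10.267. The largest whole number is 10.

10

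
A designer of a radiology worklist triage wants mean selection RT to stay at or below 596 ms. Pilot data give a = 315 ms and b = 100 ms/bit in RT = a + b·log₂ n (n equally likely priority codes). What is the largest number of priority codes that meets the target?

7

Set 315 + 100·log₂ n ≤ 596 → log₂ n ≤ (596 − 315)/100 = 2.8100.
So n ≤ 2^2.8100 = 7.013; the largest integer n is 7.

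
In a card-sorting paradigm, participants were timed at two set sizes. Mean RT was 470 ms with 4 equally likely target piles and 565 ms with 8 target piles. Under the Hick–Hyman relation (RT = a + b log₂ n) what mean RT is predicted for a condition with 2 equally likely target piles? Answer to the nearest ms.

375 ms

Solve the two-equation system in a and b:
  b = (565 − 470) / (log₂ 8 − log₂ 4) = 95 / (3 − 2) = 95 ms/bit
  a = 470 − 95 × 2 = 280 ms
Then RT(2) = 280 + 95 × log₂ 2 = 280 + 95 × 1 ≈ 375.000 ms.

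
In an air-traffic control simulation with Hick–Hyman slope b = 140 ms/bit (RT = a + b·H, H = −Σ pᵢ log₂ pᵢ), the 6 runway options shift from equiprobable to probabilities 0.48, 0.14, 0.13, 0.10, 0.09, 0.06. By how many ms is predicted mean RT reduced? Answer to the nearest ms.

The RT saving is b·ΔH. Equiprobable H₀ = log₂(6) = 2.5850 bits; with the given probabilities H = 2.1764 bits.
b·(H₀ − H) = 140 × (2.5850 − 2.1764) = 57.20 ms.

57 ms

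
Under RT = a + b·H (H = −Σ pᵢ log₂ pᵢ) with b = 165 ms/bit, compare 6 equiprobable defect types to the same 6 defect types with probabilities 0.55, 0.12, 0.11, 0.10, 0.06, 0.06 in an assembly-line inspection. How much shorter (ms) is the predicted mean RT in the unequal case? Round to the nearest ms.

The RT saving is b·ΔH. Equiprobable H₀ = log₂(6) = 2.5850 bits; with the given probabilities H = 2.0110 bits.
b·(H₀ − H) = 165 × (2.5850 − 2.0110) = 94.71 ms.

95 ms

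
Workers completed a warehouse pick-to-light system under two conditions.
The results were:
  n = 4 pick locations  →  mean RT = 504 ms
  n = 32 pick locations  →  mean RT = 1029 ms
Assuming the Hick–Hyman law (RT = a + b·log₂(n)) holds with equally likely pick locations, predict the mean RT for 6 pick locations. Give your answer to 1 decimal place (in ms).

606.4 ms

With log₂ n on the abscissa the relation is linear; from the two conditions:
  b = (1029 − 504) / (log₂ 32 − log₂ 4) = 525 / (5 − 2) = 175.000 ms/bit
  a = 504 − 175.000 × 2 = 154.000 ms
Then RT(6) = 154.000 + 175.000 × log₂ 6 = 154.000 + 175.000 × 2.5850 ≈ 606.368 ms.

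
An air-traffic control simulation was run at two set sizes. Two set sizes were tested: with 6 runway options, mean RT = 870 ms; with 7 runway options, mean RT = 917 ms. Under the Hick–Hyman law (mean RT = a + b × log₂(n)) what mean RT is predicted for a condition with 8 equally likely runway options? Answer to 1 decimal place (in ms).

With log₂ n on the abscissa the relation is linear; from the two conditions:
  b = (917 − 870) / (log₂ 7 − log₂ 6) = 47 / (2.8074 − 2.5850) = 211.338 ms/bit
  a = 870 − 211.338 × 2.5850 = 323.699 ms
Then RT(8) = 323.699 + 211.338 × log₂ 8 = 323.699 + 211.338 × 3 ≈ 957.713 ms.

957.7 ms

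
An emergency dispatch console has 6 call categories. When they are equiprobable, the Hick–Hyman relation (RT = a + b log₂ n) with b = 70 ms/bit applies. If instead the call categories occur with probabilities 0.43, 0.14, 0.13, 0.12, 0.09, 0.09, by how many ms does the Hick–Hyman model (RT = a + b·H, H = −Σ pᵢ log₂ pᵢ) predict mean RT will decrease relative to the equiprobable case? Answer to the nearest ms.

The RT saving is b·ΔH. Equiprobable H₀ = log₂(6) = 2.5850 bits; with the given probabilities H = 2.2957 bits.
b·(H₀ − H) = 70 × (2.5850 − 2.2957) = 20.25 ms.

20 ms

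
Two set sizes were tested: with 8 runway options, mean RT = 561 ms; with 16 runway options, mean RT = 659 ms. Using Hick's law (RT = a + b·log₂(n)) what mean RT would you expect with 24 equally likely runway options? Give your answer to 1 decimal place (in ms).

Fit slope and intercept:
  b = (659 − 561) / (log₂ 16 − log₂ 8) = 98 / (4 − 3) = 98.000 ms/bit
  a = 561 − 98.000 × 3 = 267.000 ms
Then RT(24) = 267.000 + 98.000 × log₂ 24 = 267.000 + 98.000 × 4.5850 ≈ 716.326 ms.

716.3 ms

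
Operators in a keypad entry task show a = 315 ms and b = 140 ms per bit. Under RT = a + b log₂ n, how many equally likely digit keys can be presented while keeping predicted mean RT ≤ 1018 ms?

140·log₂ n ≤ 1018 − 315 = 703, giving log₂ n ≤ 5.0214 and n ≤ 32.479. The largest whole number is 32.

32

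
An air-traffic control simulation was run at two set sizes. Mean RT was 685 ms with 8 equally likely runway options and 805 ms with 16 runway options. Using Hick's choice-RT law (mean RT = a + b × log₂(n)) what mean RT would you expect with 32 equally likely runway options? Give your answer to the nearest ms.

925 ms

Fit slope and intercept:
  b = (805 − 685) / (log₂ 16 − log₂ 8) = 120 / (4 − 3) = 120 ms/bit
  a = 685 − 120 × 3 = 325 ms
Then RT(32) = 325 + 120 × log₂ 32 = 325 + 120 × 5 ≈ 925.000 ms.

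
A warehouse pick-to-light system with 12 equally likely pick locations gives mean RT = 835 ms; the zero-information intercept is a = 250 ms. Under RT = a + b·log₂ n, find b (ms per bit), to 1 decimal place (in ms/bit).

163.2 ms/bit

12 alternatives carry log₂ 12 = 3.5850 bits; the choice cost is 835 − 250 = 585 ms, so b = 585/3.5850 = 163.182 ms/bit.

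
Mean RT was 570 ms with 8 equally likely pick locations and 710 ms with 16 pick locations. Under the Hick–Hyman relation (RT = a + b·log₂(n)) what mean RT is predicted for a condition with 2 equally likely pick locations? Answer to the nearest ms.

Fit slope and intercept:
  b = (710 − 570) / (log₂ 16 − log₂ 8) = 140 / (4 − 3) = 140 ms/bit
  a = 570 − 140 × 3 = 150 ms
Then RT(2) = 150 + 140 × log₂ 2 = 150 + 140 × 1 ≈ 290.000 ms.

290 ms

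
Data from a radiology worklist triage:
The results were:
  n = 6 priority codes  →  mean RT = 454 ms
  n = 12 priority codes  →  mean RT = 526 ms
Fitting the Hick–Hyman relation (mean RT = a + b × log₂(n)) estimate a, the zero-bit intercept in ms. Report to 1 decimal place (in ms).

Slope: b = (526 − 454) / (log₂ 12 − log₂ 6) = 72/1.0000 = 72.000 ms/bit.
Intercept: a = 454 − 72.000·log₂(6) = 267.883 ms.

267.9 ms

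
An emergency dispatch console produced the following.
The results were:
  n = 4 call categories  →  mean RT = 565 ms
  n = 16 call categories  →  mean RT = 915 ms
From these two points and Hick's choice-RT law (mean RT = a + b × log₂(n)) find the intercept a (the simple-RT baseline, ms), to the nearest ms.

215 ms

Slope: b = (915 − 565) / (log₂ 16 − log₂ 4) = 350/2.0000 = 175 ms/bit.
Intercept: a = 565 − 175·log₂(4) = 215.000 ms.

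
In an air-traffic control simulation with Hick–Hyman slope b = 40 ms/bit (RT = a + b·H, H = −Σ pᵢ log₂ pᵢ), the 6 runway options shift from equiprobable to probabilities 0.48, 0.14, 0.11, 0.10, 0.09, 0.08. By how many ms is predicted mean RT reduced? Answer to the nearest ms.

16 ms

The RT saving is b·ΔH. Equiprobable H₀ = log₂(6) = 2.5850 bits; with the given probabilities H = 2.1920 bits.
b·(H₀ − H) = 40 × (2.5850 − 2.1920) = 15.72 ms.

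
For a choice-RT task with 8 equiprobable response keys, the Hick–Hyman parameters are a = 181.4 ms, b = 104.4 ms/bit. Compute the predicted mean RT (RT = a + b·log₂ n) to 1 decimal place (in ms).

494.6 ms

log₂(8) = 3 bits, so RT = 181.4 + 104.4 × 3 ≈ 494.600 ms.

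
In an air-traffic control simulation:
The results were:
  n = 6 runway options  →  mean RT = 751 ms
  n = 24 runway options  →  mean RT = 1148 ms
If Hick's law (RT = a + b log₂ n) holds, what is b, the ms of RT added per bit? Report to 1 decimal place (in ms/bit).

198.5 ms/bit

The slope on a log₂ axis is (1148 − 751) / (4.5850 − 2.5850) = 198.500 ms/bit.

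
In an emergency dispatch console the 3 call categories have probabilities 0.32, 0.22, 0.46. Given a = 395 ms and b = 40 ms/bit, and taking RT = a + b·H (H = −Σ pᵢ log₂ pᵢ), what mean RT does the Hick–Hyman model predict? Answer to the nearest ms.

456 ms

Entropy contributions −pᵢ log₂ pᵢ: 0.5260, 0.4806, 0.5153; sum H = 1.5219 bits.
RT = a + bH = 395 + 40·1.5219 = 455.88 ms.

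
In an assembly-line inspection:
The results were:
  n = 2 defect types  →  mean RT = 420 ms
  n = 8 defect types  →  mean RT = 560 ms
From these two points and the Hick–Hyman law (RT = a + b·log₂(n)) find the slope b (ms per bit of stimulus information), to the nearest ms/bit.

70 ms/bit

The slope on a log₂ axis is (560 − 420) / (3 − 1) = 70 ms/bit.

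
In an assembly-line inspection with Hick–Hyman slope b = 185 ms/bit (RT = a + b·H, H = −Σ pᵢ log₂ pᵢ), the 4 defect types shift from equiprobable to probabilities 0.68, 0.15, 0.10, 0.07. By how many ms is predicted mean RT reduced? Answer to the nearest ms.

Equiprobable entropy H₀ = log₂ 4 = 2.0000 bits.
Skewed entropy H = −Σ pᵢ log₂ pᵢ = 1.3896 bits.
ΔRT = b·(H₀ − H) = 185 × 0.6104 = 112.92 ms.

113 ms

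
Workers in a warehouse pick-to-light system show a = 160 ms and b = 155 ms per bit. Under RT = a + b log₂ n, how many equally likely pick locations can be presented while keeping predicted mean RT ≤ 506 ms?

4

Information budget: (506 − 160)/155 = 2.2323 bits, so n ≤ 2^2.2323 = 4.699 → at most 4.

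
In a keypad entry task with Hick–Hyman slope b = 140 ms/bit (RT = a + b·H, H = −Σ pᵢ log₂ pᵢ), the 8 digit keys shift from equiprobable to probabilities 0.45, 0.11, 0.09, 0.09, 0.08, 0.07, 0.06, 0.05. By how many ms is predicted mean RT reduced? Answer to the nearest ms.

The RT saving is b·ΔH. Equiprobable H₀ = log₂(8) = 3.0000 bits; with the given probabilities H = 2.5137 bits.
b·(H₀ − H) = 140 × (3.0000 − 2.5137) = 68.08 ms.

68 ms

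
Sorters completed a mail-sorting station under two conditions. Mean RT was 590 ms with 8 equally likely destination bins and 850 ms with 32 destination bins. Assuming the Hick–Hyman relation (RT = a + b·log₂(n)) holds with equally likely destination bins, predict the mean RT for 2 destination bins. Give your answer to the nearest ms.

330 ms

With log₂ n on the abscissa the relation is linear; from the two conditions:
  b = (850 − 590) / (log₂ 32 − log₂ 8) = 260 / (5 − 3) = 130 ms/bit
  a = 590 − 130 × 3 = 200 ms
Then RT(2) = 200 + 130 × log₂ 2 = 200 + 130 × 1 ≈ 330.000 ms.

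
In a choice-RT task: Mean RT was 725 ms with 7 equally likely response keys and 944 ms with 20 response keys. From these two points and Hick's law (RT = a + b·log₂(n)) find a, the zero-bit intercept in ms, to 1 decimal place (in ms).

319.1 ms

b = (RT₂ − RT₁)/(log₂ n₂ − log₂ n₁) = (944 − 725)/(4.3219 − 2.8074) = 144.595 ms/bit.
Intercept: a = 725 − 144.595·log₂(7) = 319.070 ms.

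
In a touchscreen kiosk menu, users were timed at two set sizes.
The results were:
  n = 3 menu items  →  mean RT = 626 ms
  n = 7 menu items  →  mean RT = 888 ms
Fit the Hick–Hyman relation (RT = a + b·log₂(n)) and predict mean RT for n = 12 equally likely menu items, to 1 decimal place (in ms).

1054.7 ms

With log₂ n on the abscissa the relation is linear; from the two conditions:
  b = (888 − 626) / (log₂ 7 − log₂ 3) = 262 / (2.8074 − 1.5850) = 214.334 ms/bit
  a = 626 − 214.334 × 1.5850 = 286.289 ms
Then RT(12) = 286.289 + 214.334 × log₂ 12 = 286.289 + 214.334 × 3.5850 ≈ 1054.668 ms.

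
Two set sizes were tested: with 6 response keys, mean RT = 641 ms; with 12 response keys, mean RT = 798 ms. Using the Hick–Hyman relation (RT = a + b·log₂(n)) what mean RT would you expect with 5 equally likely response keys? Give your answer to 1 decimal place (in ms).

599.7 ms

Solve the two-equation system in a and b:
  b = (798 − 641) / (log₂ 12 − log₂ 6) = 157 / (3.5850 − 2.5850) = 157.000 ms/bit
  a = 641 − 157.000 × 2.5850 = 235.161 ms
Then RT(5) = 235.161 + 157.000 × log₂ 5 = 235.161 + 157.000 × 2.3219 ≈ 599.704 ms.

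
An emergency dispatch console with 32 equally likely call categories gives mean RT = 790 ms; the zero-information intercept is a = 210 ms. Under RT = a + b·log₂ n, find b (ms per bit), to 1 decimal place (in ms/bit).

log₂(32) = 5 bits.
b = (RT − a)/log₂ n = (790 − 210) / 5 = 116.000 ms/bit.

116.0 ms/bit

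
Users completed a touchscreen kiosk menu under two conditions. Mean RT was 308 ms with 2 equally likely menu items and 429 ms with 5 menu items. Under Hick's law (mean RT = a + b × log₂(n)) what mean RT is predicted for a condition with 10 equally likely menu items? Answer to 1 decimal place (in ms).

Solve the two-equation system in a and b:
  b = (429 − 308) / (log₂ 5 − log₂ 2) = 121 / (2.3219 − 1) = 91.533 ms/bit
  a = 308 − 91.533 × 1 = 216.467 ms
Then RT(10) = 216.467 + 91.533 × log₂ 10 = 216.467 + 91.533 × 3.3219 ≈ 520.533 ms.

520.5 ms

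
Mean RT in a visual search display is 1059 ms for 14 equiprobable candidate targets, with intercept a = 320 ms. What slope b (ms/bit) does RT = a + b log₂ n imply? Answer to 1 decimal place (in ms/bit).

log₂(14) = 3.8074 bits.
b = (RT − a)/log₂ n = (1059 − 320) / 3.8074 = 194.098 ms/bit.

194.1 ms/bit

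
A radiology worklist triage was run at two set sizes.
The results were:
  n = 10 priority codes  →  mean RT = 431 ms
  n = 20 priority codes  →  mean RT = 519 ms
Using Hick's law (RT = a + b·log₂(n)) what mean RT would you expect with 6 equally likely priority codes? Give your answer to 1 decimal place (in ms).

Solve the two-equation system in a and b:
  b = (519 − 431) / (log₂ 20 − log₂ 10) = 88 / (4.3219 − 3.3219) = 88.000 ms/bit
  a = 431 − 88.000 × 3.3219 = 138.670 ms
Then RT(6) = 138.670 + 88.000 × log₂ 6 = 138.670 + 88.000 × 2.5850 ≈ 366.147 ms.

366.1 ms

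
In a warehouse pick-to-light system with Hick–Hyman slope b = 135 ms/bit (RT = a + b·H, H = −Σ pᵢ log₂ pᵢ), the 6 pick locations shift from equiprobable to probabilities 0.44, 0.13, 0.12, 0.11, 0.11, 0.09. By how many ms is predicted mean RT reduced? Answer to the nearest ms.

41 ms

Equiprobable entropy H₀ = log₂ 6 = 2.5850 bits.
Skewed entropy H = −Σ pᵢ log₂ pᵢ = 2.2841 bits.
ΔRT = b·(H₀ − H) = 135 × 0.3009 = 40.62 ms.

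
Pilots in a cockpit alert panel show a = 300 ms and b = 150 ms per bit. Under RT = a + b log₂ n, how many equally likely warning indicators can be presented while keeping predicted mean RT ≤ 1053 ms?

32

150·log₂ n ≤ 1053 − 300 = 753, giving log₂ n ≤ 5.0200 and n ≤ 32.447. The largest whole number is 32.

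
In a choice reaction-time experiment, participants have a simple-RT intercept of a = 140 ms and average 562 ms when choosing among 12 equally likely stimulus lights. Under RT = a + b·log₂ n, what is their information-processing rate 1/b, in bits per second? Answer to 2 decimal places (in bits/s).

Choice component = 562 − 140 = 422 ms over log₂(12) = 3.5850 bits.
b = 422 / 3.5850 = 117.714 ms/bit, so 1/b = 8.495 bits/s.

8.50 bits/s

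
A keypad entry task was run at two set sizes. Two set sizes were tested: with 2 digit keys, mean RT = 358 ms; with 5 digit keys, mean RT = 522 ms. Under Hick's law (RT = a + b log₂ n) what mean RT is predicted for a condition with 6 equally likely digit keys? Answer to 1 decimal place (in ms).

Fit slope and intercept:
  b = (522 − 358) / (log₂ 5 − log₂ 2) = 164 / (2.3219 − 1) = 124.061 ms/bit
  a = 358 − 124.061 × 1 = 233.939 ms
Then RT(6) = 233.939 + 124.061 × log₂ 6 = 233.939 + 124.061 × 2.5850 ≈ 554.632 ms.

554.6 ms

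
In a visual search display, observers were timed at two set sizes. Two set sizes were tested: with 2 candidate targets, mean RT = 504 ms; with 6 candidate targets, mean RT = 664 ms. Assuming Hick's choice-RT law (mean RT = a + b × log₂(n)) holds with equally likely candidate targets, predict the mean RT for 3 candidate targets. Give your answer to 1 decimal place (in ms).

563.1 ms

With log₂ n on the abscissa the relation is linear; from the two conditions:
  b = (664 − 504) / (log₂ 6 − log₂ 2) = 160 / (2.5850 − 1) = 100.949 ms/bit
  a = 504 − 100.949 × 1 = 403.051 ms
Then RT(3) = 403.051 + 100.949 × log₂ 3 = 403.051 + 100.949 × 1.5850 ≈ 563.051 ms.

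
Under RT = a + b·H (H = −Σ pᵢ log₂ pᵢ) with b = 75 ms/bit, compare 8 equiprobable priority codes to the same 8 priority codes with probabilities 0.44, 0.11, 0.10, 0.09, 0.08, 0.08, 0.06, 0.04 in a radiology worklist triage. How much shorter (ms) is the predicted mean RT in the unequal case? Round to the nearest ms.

35 ms

The RT saving is b·ΔH. Equiprobable H₀ = log₂(8) = 3.0000 bits; with the given probabilities H = 2.5286 bits.
b·(H₀ − H) = 75 × (3.0000 − 2.5286) = 35.36 ms.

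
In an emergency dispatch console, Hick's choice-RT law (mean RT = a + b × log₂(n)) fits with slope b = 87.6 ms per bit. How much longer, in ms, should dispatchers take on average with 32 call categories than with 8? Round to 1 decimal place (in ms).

175.2 ms

The intercept a cancels: ΔRT = b·(log₂ n₂ − log₂ n₁) = b·log₂(n₂/n₁).
log₂(32) − log₂(8) = log₂(32/8) = log₂(4) = 2.
ΔRT = 87.6 × 2.0000 = 175.200 ms.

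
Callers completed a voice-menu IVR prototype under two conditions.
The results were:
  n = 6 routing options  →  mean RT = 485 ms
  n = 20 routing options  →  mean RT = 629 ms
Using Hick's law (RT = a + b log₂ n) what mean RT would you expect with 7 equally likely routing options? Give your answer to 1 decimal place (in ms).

503.4 ms

With log₂ n on the abscissa the relation is linear; from the two conditions:
  b = (629 − 485) / (log₂ 20 − log₂ 6) = 144 / (4.3219 − 2.5850) = 82.903 ms/bit
  a = 485 − 82.903 × 2.5850 = 270.698 ms
Then RT(7) = 270.698 + 82.903 × log₂ 7 = 270.698 + 82.903 × 2.8074 ≈ 503.437 ms.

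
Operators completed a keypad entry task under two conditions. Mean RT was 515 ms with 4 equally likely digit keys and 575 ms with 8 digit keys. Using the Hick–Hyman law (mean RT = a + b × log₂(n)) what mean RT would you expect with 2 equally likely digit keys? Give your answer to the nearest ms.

With log₂ n on the abscissa the relation is linear; from the two conditions:
  b = (575 − 515) / (log₂ 8 − log₂ 4) = 60 / (3 − 2) = 60 ms/bit
  a = 515 − 60 × 2 = 395 ms
Then RT(2) = 395 + 60 × log₂ 2 = 395 + 60 × 1 ≈ 455.000 ms.

455 ms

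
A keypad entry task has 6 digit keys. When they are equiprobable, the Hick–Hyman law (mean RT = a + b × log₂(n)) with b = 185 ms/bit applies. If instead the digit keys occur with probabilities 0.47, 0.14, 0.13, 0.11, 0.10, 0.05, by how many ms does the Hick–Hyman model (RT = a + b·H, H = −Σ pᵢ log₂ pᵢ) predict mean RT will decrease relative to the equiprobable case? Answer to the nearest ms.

Equiprobable entropy H₀ = log₂ 6 = 2.5850 bits.
Skewed entropy H = −Σ pᵢ log₂ pᵢ = 2.1903 bits.
ΔRT = b·(H₀ − H) = 185 × 0.3947 = 73.02 ms.

73 ms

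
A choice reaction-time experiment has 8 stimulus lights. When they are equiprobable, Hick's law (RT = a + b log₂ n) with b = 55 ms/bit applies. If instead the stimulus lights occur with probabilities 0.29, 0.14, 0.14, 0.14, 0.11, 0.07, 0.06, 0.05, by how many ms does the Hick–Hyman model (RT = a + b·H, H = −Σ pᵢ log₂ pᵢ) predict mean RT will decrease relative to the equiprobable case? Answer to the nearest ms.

12 ms

Equiprobable entropy H₀ = log₂ 8 = 3.0000 bits.
Skewed entropy H = −Σ pᵢ log₂ pᵢ = 2.7877 bits.
ΔRT = b·(H₀ − H) = 55 × 0.2123 = 11.68 ms.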